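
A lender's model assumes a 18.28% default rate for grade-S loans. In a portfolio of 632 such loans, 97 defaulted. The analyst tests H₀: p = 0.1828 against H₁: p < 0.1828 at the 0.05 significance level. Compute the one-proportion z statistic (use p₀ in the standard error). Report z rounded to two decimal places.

p̂ = 97/632 ≈ 0.15348.
Under H₀, SE = √(0.1828·0.8172/632) = √(0.000236367) = 0.01537.
z = (0.15348 − 0.1828)/0.01537 = -0.02932/0.01537 = -1.91.
p-value = P(Z < -1.907) ≈ 0.0283, so at α = 0.05 we reject H₀.

z = -1.91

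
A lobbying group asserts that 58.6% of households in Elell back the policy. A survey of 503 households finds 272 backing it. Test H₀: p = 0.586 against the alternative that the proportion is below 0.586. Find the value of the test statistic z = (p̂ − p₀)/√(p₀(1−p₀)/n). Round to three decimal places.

z = -2.060

p̂ = 272/503 = 0.54076.
Under H₀, SE = √(0.586·0.414/503) = √(0.000482314) = 0.02196.
z = (0.54076 − 0.586)/0.02196 = -0.04524/0.02196 = -2.060.
p-value = P(Z < -2.060) ≈ 0.0197.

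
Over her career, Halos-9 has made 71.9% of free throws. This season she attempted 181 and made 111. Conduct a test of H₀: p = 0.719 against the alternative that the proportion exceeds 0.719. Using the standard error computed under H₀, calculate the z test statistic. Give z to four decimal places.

z = -3.1649

p̂ = 111/181 ≈ 0.613260.
Standard error under H₀: √(0.719×0.281/181) = 0.033410.
z = (0.613260 − 0.719)/0.033410 = -0.105740/0.033410 = -3.1649.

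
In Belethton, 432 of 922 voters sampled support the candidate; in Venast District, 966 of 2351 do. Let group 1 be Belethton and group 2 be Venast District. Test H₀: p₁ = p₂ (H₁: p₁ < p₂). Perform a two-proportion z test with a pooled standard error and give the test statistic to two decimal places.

z = 3.00

p̂₁ = 432/922 ≈ 0.4685, p̂₂ = 966/2351 ≈ 0.4109.
Pooled p̂ = (432+966)/(922+2351) = 1398/3273 = 0.4271.
SE = √(p̂(1−p̂)(1/n₁+1/n₂)) = √(0.4271·0.5729·0.00150995) = √(0.00036947) = 0.0192.
z = (0.4685 − 0.4109)/0.0192 = 0.0576/0.0192 = 3.00.
p-value = P(Z < 3.000) ≈ 0.9986.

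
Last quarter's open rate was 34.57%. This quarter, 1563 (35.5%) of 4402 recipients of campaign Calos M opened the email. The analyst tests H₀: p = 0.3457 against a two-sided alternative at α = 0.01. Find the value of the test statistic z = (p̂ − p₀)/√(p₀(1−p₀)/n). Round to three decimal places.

p̂ = 1563/4402 ≈ 0.35507.
SE = √(p₀(1−p₀)/n) = √(0.22619/4402) = 0.00717.
z = (0.35507 − 0.3457)/0.00717 = 0.00937/0.00717 = 1.307.
p-value = 2·P(Z > 1.307) ≈ 0.1914, so at α = 0.01 we fail to reject H₀.

z = 1.307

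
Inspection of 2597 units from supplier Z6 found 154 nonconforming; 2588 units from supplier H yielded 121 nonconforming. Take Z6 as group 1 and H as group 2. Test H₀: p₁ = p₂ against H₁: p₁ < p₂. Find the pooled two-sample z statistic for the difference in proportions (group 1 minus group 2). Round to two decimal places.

p̂₁ = 154/2597 = 0.0593, p̂₂ = 121/2588 = 0.0468.
Pooled p̂ = (154+121)/(2597+2588) = 275/5185 = 0.0530.
SE = √(0.0502246 × 0.000771458) = 0.0062.
z = (0.0593 − 0.0468)/0.0062 = 0.0125/0.0062 = 2.02.
p-value = P(Z < 2.015) ≈ 0.9781.

z = 2.02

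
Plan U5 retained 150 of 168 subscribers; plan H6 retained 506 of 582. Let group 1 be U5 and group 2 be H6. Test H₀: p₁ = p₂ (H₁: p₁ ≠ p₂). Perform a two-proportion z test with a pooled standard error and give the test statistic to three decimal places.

p̂₁ = 150/168 ≈ 0.89286, p̂₂ = 506/582 ≈ 0.86942.
Pooled p̂ = (150+506)/(168+582) = 656/750 = 0.87467.
SE = √(0.109625 × 0.00767059) = 0.02900.
z = (0.89286 − 0.86942)/0.02900 = 0.02344/0.02900 = 0.808.
Two-sided p-value ≈ 2·Φ(−0.808) = 0.4189.

z = 0.808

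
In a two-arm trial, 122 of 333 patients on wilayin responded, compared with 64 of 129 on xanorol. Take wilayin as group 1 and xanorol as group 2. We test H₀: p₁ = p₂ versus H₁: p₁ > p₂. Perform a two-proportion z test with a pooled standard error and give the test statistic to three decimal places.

p̂₁ = 122/333 ≈ 0.36637, p̂₂ = 64/129 ≈ 0.49612.
Pooled p̂ = (122+64)/(333+129) = 186/462 = 0.40260.
SE = √(p̂(1−p̂)(1/n₁+1/n₂)) = √(0.40260·0.59740·0.0107549) = √(0.0025867) = 0.05086.
z = (0.36637 − 0.49612)/0.05086 = -0.12975/0.05086 = -2.551.

z = -2.551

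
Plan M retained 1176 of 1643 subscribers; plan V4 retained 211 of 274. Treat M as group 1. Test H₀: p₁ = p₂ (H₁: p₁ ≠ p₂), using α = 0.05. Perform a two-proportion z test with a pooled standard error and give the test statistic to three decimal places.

z = -1.861

p̂₁ = 1176/1643 ≈ 0.71576, p̂₂ = 211/274 ≈ 0.77007.
Pooled p̂ = (1176+211)/(1643+274) = 1387/1917 = 0.72353.
SE = √(p̂(1−p̂)(1/n₁+1/n₂)) = √(0.72353·0.27647·0.00425828) = √(0.000851809) = 0.02919.
z = (0.71576 − 0.77007)/0.02919 = -0.05431/0.02919 = -1.861.
p-value = 2·P(Z > 1.861) ≈ 0.0628; since p > α = 0.05, fail to reject H₀.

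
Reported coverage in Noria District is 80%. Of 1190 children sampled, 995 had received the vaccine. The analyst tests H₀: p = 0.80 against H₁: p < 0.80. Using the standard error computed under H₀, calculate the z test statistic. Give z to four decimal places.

p̂ = 995/1190 = 0.836134.
Under H₀, SE = √(0.8·0.2/1190) = √(0.000134454) = 0.011595.
z = (0.836134 − 0.8)/0.011595 = 0.036134/0.011595 = 3.1163.
p-value = P(Z < 3.116) ≈ 0.9991.

z = 3.1163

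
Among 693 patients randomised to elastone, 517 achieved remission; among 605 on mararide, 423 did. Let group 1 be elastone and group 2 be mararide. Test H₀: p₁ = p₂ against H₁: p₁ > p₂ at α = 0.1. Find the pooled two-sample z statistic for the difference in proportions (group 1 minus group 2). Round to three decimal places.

p̂₁ = 517/693 = 0.74603, p̂₂ = 423/605 = 0.69917.
Pooled p̂ = (517+423)/(693+605) = 940/1298 = 0.72419.
SE = √(p̂(1−p̂)(1/n₁+1/n₂)) = √(0.72419·0.27581·0.00309589) = √(0.000618369) = 0.02487.
z = (0.74603 − 0.69917)/0.02487 = 0.04686/0.02487 = 1.884.
p-value = P(Z > 1.884) ≈ 0.0298; since p < α = 0.1, reject H₀.

z = 1.884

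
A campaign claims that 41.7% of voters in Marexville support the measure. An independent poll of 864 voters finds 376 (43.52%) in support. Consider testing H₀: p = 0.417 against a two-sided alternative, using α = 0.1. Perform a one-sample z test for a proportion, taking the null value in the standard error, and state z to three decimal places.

p̂ = 376/864 ≈ 0.435185.
Under H₀, SE = √(0.417·0.583/864) = √(0.000281378) = 0.016774.
z = (0.435185 − 0.417)/0.016774 = 0.018185/0.016774 = 1.084.
p-value = 2·P(Z > 1.084) ≈ 0.2783. With α = 0.1, fail to reject H₀.

z = 1.084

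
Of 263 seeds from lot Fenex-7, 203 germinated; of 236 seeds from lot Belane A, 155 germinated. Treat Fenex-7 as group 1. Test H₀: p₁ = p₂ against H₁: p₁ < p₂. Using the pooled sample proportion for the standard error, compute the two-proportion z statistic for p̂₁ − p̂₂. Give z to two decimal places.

z = 2.85

p̂₁ = 203/263 ≈ 0.7719, p̂₂ = 155/236 ≈ 0.6568.
Pooled p̂ = (203+155)/(263+236) = 358/499 = 0.7174.
SE = √(0.202722 × 0.00803957) = 0.0404.
z = (0.7719 − 0.6568)/0.0404 = 0.1151/0.0404 = 2.85.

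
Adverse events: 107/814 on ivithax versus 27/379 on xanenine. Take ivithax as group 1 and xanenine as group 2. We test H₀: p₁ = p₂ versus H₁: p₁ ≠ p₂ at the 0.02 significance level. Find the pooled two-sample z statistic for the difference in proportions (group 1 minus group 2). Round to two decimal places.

z = 3.07

p̂₁ = 107/814 ≈ 0.1314, p̂₂ = 27/379 ≈ 0.0712.
Pooled p̂ = (107+27)/(814+379) = 134/1193 = 0.1123.
SE = √(0.0997057 × 0.00386702) = 0.0196.
z = (0.1314 − 0.0712)/0.0196 = 0.0602/0.0196 = 3.07.
p-value = 2·P(Z > 3.066) ≈ 0.0022, so at α = 0.02 we reject H₀.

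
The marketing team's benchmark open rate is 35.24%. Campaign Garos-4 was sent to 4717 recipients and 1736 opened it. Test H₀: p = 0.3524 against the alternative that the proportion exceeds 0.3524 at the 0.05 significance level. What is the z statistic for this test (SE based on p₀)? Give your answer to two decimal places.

z = 2.25

p̂ = 1736/4717 = 0.36803.
Under H₀, SE = √(0.3524·0.6476/4717) = √(4.83812e-05) = 0.00696.
z = (0.36803 − 0.3524)/0.00696 = 0.01563/0.00696 = 2.25.
p-value = P(Z > 2.247) ≈ 0.0123; since p < α = 0.05, reject H₀.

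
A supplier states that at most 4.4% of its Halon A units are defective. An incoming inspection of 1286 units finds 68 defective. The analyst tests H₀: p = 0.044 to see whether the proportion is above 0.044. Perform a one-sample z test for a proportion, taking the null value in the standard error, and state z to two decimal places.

z = 1.55

p̂ = 68/1286 = 0.05288.
SE = √(p₀(1−p₀)/n) = √(0.042064/1286) = 0.00572.
z = (0.05288 − 0.044)/0.00572 = 0.00888/0.00572 = 1.55.
p-value = P(Z > 1.552) ≈ 0.0603.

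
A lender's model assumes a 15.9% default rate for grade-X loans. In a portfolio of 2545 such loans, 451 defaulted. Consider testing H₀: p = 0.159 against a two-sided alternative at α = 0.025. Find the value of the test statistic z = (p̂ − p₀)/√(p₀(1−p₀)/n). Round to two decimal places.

p̂ = 451/2545 = 0.17721.
Standard error under H₀: √(0.159×0.841/2545) = 0.00725.
z = (0.17721 − 0.159)/0.00725 = 0.01821/0.00725 = 2.51.
Two-sided p-value ≈ 2·Φ(−2.512) = 0.0120; since p < α = 0.025, reject H₀.

z = 2.51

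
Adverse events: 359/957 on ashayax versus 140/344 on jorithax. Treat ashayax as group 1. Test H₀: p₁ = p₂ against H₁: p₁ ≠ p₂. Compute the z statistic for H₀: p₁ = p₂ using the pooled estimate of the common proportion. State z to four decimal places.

p̂₁ = 359/957 = 0.375131, p̂₂ = 140/344 = 0.406977.
Pooled p̂ = (359+140)/(957+344) = 499/1301 = 0.383551.
SE = √(0.23644 × 0.00395191) = 0.030568.
z = (0.375131 − 0.406977)/0.030568 = -0.031846/0.030568 = -1.0418.

z = -1.0418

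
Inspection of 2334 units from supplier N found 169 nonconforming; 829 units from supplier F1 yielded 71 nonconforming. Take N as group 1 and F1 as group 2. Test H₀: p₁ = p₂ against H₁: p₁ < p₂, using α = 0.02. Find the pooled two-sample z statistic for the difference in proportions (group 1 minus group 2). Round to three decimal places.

z = -1.236

p̂₁ = 169/2334 ≈ 0.07241, p̂₂ = 71/829 ≈ 0.08565.
Pooled p̂ = (169+71)/(2334+829) = 240/3163 = 0.07588.
SE = √(0.07012 × 0.00163472) = 0.01071.
z = (0.07241 − 0.08565)/0.01071 = -0.01324/0.01071 = -1.236.
p-value = P(Z < -1.236) ≈ 0.1082; since p > α = 0.02, fail to reject H₀.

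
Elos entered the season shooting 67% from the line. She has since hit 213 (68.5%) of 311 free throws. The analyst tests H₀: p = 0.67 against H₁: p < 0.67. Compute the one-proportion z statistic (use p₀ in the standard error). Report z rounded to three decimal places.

z = 0.558

p̂ = 213/311 = 0.684887.
SE = √(p₀(1−p₀)/n) = √(0.2211/311) = 0.026663.
z = (0.684887 − 0.67)/0.026663 = 0.014887/0.026663 = 0.558.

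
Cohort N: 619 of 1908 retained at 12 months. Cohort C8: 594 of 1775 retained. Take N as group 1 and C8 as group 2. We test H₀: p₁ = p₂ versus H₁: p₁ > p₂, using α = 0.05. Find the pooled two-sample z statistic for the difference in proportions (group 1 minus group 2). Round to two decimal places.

z = -0.66

p̂₁ = 619/1908 ≈ 0.3244, p̂₂ = 594/1775 ≈ 0.3346.
Pooled p̂ = (619+594)/(1908+1775) = 1213/3683 = 0.3294.
SE = √(p̂(1−p̂)(1/n₁+1/n₂)) = √(0.3294·0.6706·0.00108749) = √(0.000240203) = 0.0155.
z = (0.3244 − 0.3346)/0.0155 = -0.0102/0.0155 = -0.66.
p-value = P(Z > -0.660) ≈ 0.7453. With α = 0.05, fail to reject H₀.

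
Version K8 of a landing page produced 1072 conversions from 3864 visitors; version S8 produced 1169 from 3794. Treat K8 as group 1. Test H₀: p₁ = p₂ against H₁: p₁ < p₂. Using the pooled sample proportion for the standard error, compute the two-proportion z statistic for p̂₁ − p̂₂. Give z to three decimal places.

z = -2.951

p̂₁ = 1072/3864 ≈ 0.27743, p̂₂ = 1169/3794 ≈ 0.30812.
Pooled p̂ = (1072+1169)/(3864+3794) = 2241/7658 = 0.29264.
SE = √(0.207 × 0.000522373) = 0.01040.
z = (0.27743 − 0.30812)/0.01040 = -0.03069/0.01040 = -2.951.
p-value = P(Z < -2.951) ≈ 0.0016.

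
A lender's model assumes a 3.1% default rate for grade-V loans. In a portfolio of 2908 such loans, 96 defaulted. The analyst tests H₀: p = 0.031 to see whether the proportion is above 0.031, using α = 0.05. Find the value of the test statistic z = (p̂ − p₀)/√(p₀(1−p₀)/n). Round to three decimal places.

p̂ = 96/2908 ≈ 0.03301.
Under H₀, SE = √(0.031·0.969/2908) = √(1.03298e-05) = 0.00321.
z = (0.03301 − 0.031)/0.00321 = 0.00201/0.00321 = 0.626.
p-value = P(Z > 0.626) ≈ 0.2656, so at α = 0.05 we fail to reject H₀.

z = 0.626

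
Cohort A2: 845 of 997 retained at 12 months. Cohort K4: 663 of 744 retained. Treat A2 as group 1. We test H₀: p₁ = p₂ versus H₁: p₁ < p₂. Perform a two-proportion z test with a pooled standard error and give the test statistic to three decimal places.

p̂₁ = 845/997 = 0.847543, p̂₂ = 663/744 = 0.891129.
Pooled p̂ = (845+663)/(997+744) = 1508/1741 = 0.866169.
SE = √(p̂(1−p̂)(1/n₁+1/n₂)) = √(0.866169·0.133831·0.0023471) = √(0.000272076) = 0.016495.
z = (0.847543 − 0.891129)/0.016495 = -0.043586/0.016495 = -2.642.
p-value = P(Z < -2.642) ≈ 0.0041.

z = -2.642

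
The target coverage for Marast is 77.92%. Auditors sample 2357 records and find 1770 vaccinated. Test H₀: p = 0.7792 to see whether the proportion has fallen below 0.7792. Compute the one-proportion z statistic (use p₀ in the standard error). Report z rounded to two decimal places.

p̂ = 1770/2357 ≈ 0.75095.
Under H₀, SE = √(0.7792·0.2208/2357) = √(7.29942e-05) = 0.00854.
z = (0.75095 − 0.7792)/0.00854 = -0.02825/0.00854 = -3.31.

z = -3.31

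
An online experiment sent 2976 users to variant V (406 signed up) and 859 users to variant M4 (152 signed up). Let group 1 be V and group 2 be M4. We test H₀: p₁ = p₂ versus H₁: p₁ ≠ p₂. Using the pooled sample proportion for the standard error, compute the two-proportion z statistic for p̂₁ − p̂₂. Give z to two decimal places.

z = -2.97

p̂₁ = 406/2976 ≈ 0.13642, p̂₂ = 152/859 ≈ 0.17695.
Pooled p̂ = (406+152)/(2976+859) = 558/3835 = 0.14550.
SE = √(0.124331 × 0.00150017) = 0.01366.
z = (0.13642 − 0.17695)/0.01366 = -0.04053/0.01366 = -2.97.
Two-sided p-value ≈ 2·Φ(−2.967) = 0.0030.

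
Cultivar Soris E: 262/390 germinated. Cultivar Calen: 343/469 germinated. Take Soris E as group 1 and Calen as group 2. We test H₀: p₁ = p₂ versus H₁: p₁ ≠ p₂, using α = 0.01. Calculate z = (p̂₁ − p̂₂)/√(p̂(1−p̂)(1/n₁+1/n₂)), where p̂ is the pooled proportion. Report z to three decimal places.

z = -1.904

p̂₁ = 262/390 = 0.67179, p̂₂ = 343/469 = 0.73134.
Pooled p̂ = (262+343)/(390+469) = 605/859 = 0.70431.
SE = √(p̂(1−p̂)(1/n₁+1/n₂)) = √(0.70431·0.29569·0.0046963) = √(0.000978044) = 0.03127.
z = (0.67179 − 0.73134)/0.03127 = -0.05955/0.03127 = -1.904.
Two-sided p-value ≈ 2·Φ(−1.904) = 0.0569. With α = 0.01, fail to reject H₀.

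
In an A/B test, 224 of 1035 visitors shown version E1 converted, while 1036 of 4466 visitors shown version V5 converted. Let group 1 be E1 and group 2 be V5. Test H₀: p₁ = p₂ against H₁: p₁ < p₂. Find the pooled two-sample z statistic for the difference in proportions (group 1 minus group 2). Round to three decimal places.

z = -1.073

p̂₁ = 224/1035 = 0.216425, p̂₂ = 1036/4466 = 0.231975.
Pooled p̂ = (224+1036)/(1035+4466) = 1260/5501 = 0.229049.
SE = √(0.176586 × 0.0011901) = 0.014497.
z = (0.216425 − 0.231975)/0.014497 = -0.015550/0.014497 = -1.073.
p-value = P(Z < -1.073) ≈ 0.1417.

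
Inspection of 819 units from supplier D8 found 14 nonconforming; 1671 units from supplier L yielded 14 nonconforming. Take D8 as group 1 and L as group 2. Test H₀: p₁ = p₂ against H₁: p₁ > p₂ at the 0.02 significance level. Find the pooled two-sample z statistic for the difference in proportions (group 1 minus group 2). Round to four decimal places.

z = 1.9378

p̂₁ = 14/819 ≈ 0.017094, p̂₂ = 14/1671 ≈ 0.008378.
Pooled p̂ = (14+14)/(819+1671) = 28/2490 = 0.011245.
SE = √(0.0111185 × 0.00181945) = 0.004498.
z = (0.017094 − 0.008378)/0.004498 = 0.008716/0.004498 = 1.9378.
p-value = P(Z > 1.938) ≈ 0.0263, so at α = 0.02 we fail to reject H₀.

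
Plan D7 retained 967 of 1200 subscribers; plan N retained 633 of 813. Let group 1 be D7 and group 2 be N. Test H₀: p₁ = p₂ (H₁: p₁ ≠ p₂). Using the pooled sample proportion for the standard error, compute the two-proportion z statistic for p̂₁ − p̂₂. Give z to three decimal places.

p̂₁ = 967/1200 ≈ 0.80583, p̂₂ = 633/813 ≈ 0.77860.
Pooled p̂ = (967+633)/(1200+813) = 1600/2013 = 0.79483.
SE = √(p̂(1−p̂)(1/n₁+1/n₂)) = √(0.79483·0.20517·0.00206335) = √(0.000336476) = 0.01834.
z = (0.80583 − 0.77860)/0.01834 = 0.02723/0.01834 = 1.485.

z = 1.485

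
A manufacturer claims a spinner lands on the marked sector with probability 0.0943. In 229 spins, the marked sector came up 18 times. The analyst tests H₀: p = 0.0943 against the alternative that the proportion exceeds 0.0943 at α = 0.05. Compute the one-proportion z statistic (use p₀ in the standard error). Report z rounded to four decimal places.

p̂ = 18/229 = 0.078603.
SE = √(p₀(1−p₀)/n) = √(0.085408/229) = 0.019312.
z = (0.078603 − 0.0943)/0.019312 = -0.015697/0.019312 = -0.8128.
p-value = P(Z > -0.813) ≈ 0.7918; since p > α = 0.05, fail to reject H₀.

z = -0.8128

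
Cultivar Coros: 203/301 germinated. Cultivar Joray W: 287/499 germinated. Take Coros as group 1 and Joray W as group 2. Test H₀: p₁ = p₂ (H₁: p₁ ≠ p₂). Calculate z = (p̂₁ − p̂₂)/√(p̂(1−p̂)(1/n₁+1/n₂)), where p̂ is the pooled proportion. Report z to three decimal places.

z = 2.792

p̂₁ = 203/301 ≈ 0.67442, p̂₂ = 287/499 ≈ 0.57515.
Pooled p̂ = (203+287)/(301+499) = 490/800 = 0.61250.
SE = √(0.237344 × 0.00532627) = 0.03555.
z = (0.67442 − 0.57515)/0.03555 = 0.09927/0.03555 = 2.792.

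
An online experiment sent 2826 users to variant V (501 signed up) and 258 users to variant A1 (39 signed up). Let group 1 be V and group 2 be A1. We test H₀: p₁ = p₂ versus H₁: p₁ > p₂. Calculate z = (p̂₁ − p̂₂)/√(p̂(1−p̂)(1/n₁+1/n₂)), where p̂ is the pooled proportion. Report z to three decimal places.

p̂₁ = 501/2826 ≈ 0.17728, p̂₂ = 39/258 ≈ 0.15116.
Pooled p̂ = (501+39)/(2826+258) = 540/3084 = 0.17510.
SE = √(0.144438 × 0.00422983) = 0.02472.
z = (0.17728 − 0.15116)/0.02472 = 0.02612/0.02472 = 1.057.
p-value = P(Z > 1.057) ≈ 0.1453.

z = 1.057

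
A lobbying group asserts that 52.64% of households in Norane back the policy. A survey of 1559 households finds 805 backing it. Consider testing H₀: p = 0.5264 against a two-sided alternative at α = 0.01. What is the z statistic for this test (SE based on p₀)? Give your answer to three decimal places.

p̂ = 805/1559 ≈ 0.51636.
Standard error under H₀: √(0.5264×0.4736/1559) = 0.01265.
z = (0.51636 − 0.5264)/0.01265 = -0.01004/0.01265 = -0.794.
Two-sided p-value ≈ 2·Φ(−0.794) = 0.4271. With α = 0.01, fail to reject H₀.

z = -0.794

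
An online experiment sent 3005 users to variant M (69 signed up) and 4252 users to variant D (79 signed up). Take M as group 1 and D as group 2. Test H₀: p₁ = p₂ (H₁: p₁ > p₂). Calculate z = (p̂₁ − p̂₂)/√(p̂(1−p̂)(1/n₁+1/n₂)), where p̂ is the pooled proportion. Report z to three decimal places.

z = 1.301

p̂₁ = 69/3005 ≈ 0.022962, p̂₂ = 79/4252 ≈ 0.018579.
Pooled p̂ = (69+79)/(3005+4252) = 148/7257 = 0.020394.
SE = √(0.0199782 × 0.000567962) = 0.003369.
z = (0.022962 − 0.018579)/0.003369 = 0.004383/0.003369 = 1.301.
p-value = P(Z > 1.301) ≈ 0.0966.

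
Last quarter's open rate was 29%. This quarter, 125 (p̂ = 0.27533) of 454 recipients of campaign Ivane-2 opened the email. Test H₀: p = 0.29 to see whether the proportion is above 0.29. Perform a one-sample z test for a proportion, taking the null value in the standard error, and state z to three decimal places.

z = -0.689

p̂ = 125/454 ≈ 0.27533.
Standard error under H₀: √(0.29×0.71/454) = 0.02130.
z = (0.27533 − 0.29)/0.02130 = -0.01467/0.02130 = -0.689.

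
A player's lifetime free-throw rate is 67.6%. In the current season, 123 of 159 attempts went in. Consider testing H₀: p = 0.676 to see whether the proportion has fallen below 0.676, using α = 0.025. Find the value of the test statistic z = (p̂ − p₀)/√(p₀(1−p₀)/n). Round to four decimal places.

p̂ = 123/159 ≈ 0.773585.
SE = √(p₀(1−p₀)/n) = √(0.21902/159) = 0.037115.
z = (0.773585 − 0.676)/0.037115 = 0.097585/0.037115 = 2.6293.
p-value = P(Z < 2.629) ≈ 0.9957; since p > α = 0.025, fail to reject H₀.

z = 2.6293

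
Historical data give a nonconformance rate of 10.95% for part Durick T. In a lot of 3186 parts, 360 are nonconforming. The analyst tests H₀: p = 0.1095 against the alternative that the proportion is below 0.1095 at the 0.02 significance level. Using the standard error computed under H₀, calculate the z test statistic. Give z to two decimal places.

p̂ = 360/3186 ≈ 0.11299.
Under H₀, SE = √(0.1095·0.8905/3186) = √(3.06057e-05) = 0.00553.
z = (0.11299 − 0.1095)/0.00553 = 0.00349/0.00553 = 0.63.
p-value = P(Z < 0.632) ≈ 0.7362. With α = 0.02, fail to reject H₀.

z = 0.63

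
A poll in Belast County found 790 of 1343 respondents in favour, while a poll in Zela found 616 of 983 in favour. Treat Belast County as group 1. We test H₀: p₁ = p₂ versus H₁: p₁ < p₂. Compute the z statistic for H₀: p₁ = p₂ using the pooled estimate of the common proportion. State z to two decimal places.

z = -1.87

p̂₁ = 790/1343 = 0.58824, p̂₂ = 616/983 = 0.62665.
Pooled p̂ = (790+616)/(1343+983) = 1406/2326 = 0.60447.
SE = √(0.239086 × 0.0017619) = 0.02052.
z = (0.58824 − 0.62665)/0.02052 = -0.03841/0.02052 = -1.87.
p-value = P(Z < -1.872) ≈ 0.0306.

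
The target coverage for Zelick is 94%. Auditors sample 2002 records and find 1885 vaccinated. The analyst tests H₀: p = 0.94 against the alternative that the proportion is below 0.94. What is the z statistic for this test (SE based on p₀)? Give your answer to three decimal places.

z = 0.294

p̂ = 1885/2002 ≈ 0.94156.
Under H₀, SE = √(0.94·0.06/2002) = √(2.81718e-05) = 0.00531.
z = (0.94156 − 0.94)/0.00531 = 0.00156/0.00531 = 0.294.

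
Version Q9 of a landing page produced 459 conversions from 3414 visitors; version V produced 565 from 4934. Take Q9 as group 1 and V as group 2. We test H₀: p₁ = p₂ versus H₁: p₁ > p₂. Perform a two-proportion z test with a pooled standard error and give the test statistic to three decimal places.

z = 2.730

p̂₁ = 459/3414 = 0.134446, p̂₂ = 565/4934 = 0.114512.
Pooled p̂ = (459+565)/(3414+4934) = 1024/8348 = 0.122664.
SE = √(p̂(1−p̂)(1/n₁+1/n₂)) = √(0.122664·0.877336·0.000495587) = √(5.33339e-05) = 0.007303.
z = (0.134446 − 0.114512)/0.007303 = 0.019934/0.007303 = 2.730.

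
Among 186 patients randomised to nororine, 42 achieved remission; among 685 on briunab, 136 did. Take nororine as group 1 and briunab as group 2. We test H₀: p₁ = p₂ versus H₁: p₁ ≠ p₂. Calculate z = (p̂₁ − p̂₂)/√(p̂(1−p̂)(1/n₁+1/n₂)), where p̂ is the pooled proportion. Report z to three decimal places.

p̂₁ = 42/186 ≈ 0.22581, p̂₂ = 136/685 ≈ 0.19854.
Pooled p̂ = (42+136)/(186+685) = 178/871 = 0.20436.
SE = √(0.162599 × 0.0068362) = 0.03334.
z = (0.22581 − 0.19854)/0.03334 = 0.02727/0.03334 = 0.818.
Two-sided p-value ≈ 2·Φ(−0.818) = 0.4135.

z = 0.818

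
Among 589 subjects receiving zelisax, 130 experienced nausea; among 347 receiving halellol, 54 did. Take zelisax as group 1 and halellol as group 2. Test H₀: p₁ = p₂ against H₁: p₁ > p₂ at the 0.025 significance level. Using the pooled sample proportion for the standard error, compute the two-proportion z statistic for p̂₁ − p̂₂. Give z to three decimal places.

p̂₁ = 130/589 ≈ 0.220713, p̂₂ = 54/347 ≈ 0.155620.
Pooled p̂ = (130+54)/(589+347) = 184/936 = 0.196581.
SE = √(p̂(1−p̂)(1/n₁+1/n₂)) = √(0.196581·0.803419·0.00457964) = √(0.000723294) = 0.026894.
z = (0.220713 − 0.155620)/0.026894 = 0.065093/0.026894 = 2.420.
p-value = P(Z > 2.420) ≈ 0.0078; since p < α = 0.025, reject H₀.

z = 2.420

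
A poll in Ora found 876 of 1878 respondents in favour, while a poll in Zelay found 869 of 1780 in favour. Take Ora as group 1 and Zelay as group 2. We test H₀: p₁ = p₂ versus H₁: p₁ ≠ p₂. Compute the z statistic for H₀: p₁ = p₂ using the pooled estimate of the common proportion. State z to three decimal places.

p̂₁ = 876/1878 ≈ 0.466454, p̂₂ = 869/1780 ≈ 0.488202.
Pooled p̂ = (876+869)/(1878+1780) = 1745/3658 = 0.477037.
SE = √(p̂(1−p̂)(1/n₁+1/n₂)) = √(0.477037·0.522963·0.00109428) = √(0.000272993) = 0.016522.
z = (0.466454 − 0.488202)/0.016522 = -0.021748/0.016522 = -1.316.
Two-sided p-value ≈ 2·Φ(−1.316) = 0.1881.

z = -1.316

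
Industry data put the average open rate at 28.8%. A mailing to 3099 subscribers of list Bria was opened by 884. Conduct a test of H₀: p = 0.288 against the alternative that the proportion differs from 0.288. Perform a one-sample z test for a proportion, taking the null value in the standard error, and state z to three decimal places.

p̂ = 884/3099 ≈ 0.28525.
Under H₀, SE = √(0.288·0.712/3099) = √(6.61684e-05) = 0.00813.
z = (0.28525 − 0.288)/0.00813 = -0.00275/0.00813 = -0.338.

z = -0.338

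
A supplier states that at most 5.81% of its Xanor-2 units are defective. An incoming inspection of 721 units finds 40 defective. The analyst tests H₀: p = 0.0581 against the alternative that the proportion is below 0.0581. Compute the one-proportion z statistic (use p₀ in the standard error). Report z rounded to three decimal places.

p̂ = 40/721 ≈ 0.05548.
SE = √(p₀(1−p₀)/n) = √(0.054724/721) = 0.00871.
z = (0.05548 − 0.0581)/0.00871 = -0.00262/0.00871 = -0.301.

z = -0.301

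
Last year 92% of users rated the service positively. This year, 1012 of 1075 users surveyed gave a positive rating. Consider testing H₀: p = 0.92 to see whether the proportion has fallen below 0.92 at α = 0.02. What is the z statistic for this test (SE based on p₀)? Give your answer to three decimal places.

z = 2.586

p̂ = 1012/1075 ≈ 0.941395.
Under H₀, SE = √(0.92·0.08/1075) = √(6.84651e-05) = 0.008274.
z = (0.941395 − 0.92)/0.008274 = 0.021395/0.008274 = 2.586.
p-value = P(Z < 2.586) ≈ 0.9951. With α = 0.02, fail to reject H₀.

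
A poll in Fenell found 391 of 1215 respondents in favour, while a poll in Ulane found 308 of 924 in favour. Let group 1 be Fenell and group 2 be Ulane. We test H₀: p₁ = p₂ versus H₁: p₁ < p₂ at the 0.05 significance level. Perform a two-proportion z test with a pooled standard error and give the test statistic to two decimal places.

p̂₁ = 391/1215 = 0.3218, p̂₂ = 308/924 = 0.3333.
Pooled p̂ = (391+308)/(1215+924) = 699/2139 = 0.3268.
SE = √(0.219998 × 0.0019053) = 0.0205.
z = (0.3218 − 0.3333)/0.0205 = -0.0115/0.0205 = -0.56.
p-value = P(Z < -0.563) ≈ 0.2868, so at α = 0.05 we fail to reject H₀.

z = -0.56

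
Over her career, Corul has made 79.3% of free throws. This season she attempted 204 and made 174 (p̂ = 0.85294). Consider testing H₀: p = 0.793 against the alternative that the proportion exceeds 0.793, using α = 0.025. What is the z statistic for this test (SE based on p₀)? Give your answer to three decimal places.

z = 2.113

p̂ = 174/204 = 0.85294.
SE = √(p₀(1−p₀)/n) = √(0.16415/204) = 0.02837.
z = (0.85294 − 0.793)/0.02837 = 0.05994/0.02837 = 2.113.
p-value = P(Z > 2.113) ≈ 0.0173, so at α = 0.025 we reject H₀.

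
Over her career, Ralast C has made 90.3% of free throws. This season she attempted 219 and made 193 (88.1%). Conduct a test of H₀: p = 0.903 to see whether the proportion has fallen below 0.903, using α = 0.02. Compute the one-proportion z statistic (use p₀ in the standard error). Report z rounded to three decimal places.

z = -1.086

p̂ = 193/219 = 0.88128.
Standard error under H₀: √(0.903×0.097/219) = 0.02000.
z = (0.88128 − 0.903)/0.02000 = -0.02172/0.02000 = -1.086.
p-value = P(Z < -1.086) ≈ 0.1387; since p > α = 0.02, fail to reject H₀.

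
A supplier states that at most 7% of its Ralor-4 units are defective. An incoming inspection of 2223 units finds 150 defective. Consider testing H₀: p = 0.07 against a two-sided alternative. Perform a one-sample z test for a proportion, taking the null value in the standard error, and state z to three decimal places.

p̂ = 150/2223 ≈ 0.06748.
Under H₀, SE = √(0.07·0.93/2223) = √(2.92848e-05) = 0.00541.
z = (0.06748 − 0.07)/0.00541 = -0.00252/0.00541 = -0.466.
p-value = 2·P(Z > 0.466) ≈ 0.6410.

z = -0.466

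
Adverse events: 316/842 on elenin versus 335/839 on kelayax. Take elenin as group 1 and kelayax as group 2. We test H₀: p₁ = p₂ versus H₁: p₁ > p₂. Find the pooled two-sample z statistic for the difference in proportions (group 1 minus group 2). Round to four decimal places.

p̂₁ = 316/842 ≈ 0.375297, p̂₂ = 335/839 ≈ 0.399285.
Pooled p̂ = (316+335)/(842+839) = 651/1681 = 0.387269.
SE = √(0.237292 × 0.00237954) = 0.023762.
z = (0.375297 − 0.399285)/0.023762 = -0.023988/0.023762 = -1.0095.
p-value = P(Z > -1.009) ≈ 0.8436.

z = -1.0095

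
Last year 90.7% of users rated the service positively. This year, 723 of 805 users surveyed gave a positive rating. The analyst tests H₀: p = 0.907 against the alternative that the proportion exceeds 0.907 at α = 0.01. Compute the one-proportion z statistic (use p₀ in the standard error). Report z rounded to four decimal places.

p̂ = 723/805 ≈ 0.898137.
Under H₀, SE = √(0.907·0.093/805) = √(0.000104784) = 0.010236.
z = (0.898137 − 0.907)/0.010236 = -0.008863/0.010236 = -0.8659.
p-value = P(Z > -0.866) ≈ 0.8067; since p > α = 0.01, fail to reject H₀.

z = -0.8659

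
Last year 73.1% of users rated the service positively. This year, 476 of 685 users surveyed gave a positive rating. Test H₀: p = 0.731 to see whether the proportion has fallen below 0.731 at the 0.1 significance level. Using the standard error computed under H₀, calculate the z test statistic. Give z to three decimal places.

p̂ = 476/685 ≈ 0.694891.
SE = √(p₀(1−p₀)/n) = √(0.19664/685) = 0.016943.
z = (0.694891 − 0.731)/0.016943 = -0.036109/0.016943 = -2.131.
p-value = P(Z < -2.131) ≈ 0.0165, so at α = 0.1 we reject H₀.

z = -2.131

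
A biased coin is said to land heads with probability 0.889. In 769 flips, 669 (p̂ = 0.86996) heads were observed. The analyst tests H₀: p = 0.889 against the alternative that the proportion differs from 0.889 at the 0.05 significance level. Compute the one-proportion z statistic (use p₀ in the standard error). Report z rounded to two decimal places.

p̂ = 669/769 = 0.8700.
Under H₀, SE = √(0.889·0.111/769) = √(0.000128321) = 0.0113.
z = (0.8700 − 0.889)/0.0113 = -0.0190/0.0113 = -1.68.
p-value = 2·P(Z > 1.681) ≈ 0.0928; since p > α = 0.05, fail to reject H₀.

z = -1.68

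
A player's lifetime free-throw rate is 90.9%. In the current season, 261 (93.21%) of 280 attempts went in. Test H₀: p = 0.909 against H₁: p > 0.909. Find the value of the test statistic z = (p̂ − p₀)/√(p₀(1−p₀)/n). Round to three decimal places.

p̂ = 261/280 ≈ 0.93214.
Under H₀, SE = √(0.909·0.091/280) = √(0.000295425) = 0.01719.
z = (0.93214 − 0.909)/0.01719 = 0.02314/0.01719 = 1.346.
p-value = P(Z > 1.346) ≈ 0.0891.

z = 1.346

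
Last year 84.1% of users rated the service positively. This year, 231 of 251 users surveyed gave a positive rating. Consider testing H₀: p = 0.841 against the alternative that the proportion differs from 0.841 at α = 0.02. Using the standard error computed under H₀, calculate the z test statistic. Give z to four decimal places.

p̂ = 231/251 ≈ 0.920319.
SE = √(p₀(1−p₀)/n) = √(0.13372/251) = 0.023081.
z = (0.920319 − 0.841)/0.023081 = 0.079319/0.023081 = 3.4365.
p-value = 2·P(Z > 3.436) ≈ 0.0006; since p < α = 0.02, reject H₀.

z = 3.4365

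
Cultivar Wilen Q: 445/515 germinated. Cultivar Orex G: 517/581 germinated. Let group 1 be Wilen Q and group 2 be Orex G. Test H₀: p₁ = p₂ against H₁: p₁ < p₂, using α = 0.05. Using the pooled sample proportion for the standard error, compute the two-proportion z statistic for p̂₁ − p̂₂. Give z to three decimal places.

z = -1.300

p̂₁ = 445/515 ≈ 0.86408, p̂₂ = 517/581 ≈ 0.88985.
Pooled p̂ = (445+517)/(515+581) = 962/1096 = 0.87774.
SE = √(p̂(1−p̂)(1/n₁+1/n₂)) = √(0.87774·0.12226·0.00366292) = √(0.000393085) = 0.01983.
z = (0.86408 − 0.88985)/0.01983 = -0.02577/0.01983 = -1.300.
p-value = P(Z < -1.300) ≈ 0.0969. With α = 0.05, fail to reject H₀.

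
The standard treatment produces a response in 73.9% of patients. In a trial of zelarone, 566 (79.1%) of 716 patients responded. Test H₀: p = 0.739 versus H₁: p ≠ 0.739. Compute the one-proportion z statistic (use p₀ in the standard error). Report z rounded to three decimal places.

z = 3.138

p̂ = 566/716 = 0.79050.
Under H₀, SE = √(0.739·0.261/716) = √(0.000269384) = 0.01641.
z = (0.79050 − 0.739)/0.01641 = 0.05150/0.01641 = 3.138.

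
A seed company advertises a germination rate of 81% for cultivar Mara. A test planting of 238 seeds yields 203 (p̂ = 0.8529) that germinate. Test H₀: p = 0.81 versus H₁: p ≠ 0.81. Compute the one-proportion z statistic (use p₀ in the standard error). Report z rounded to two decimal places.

p̂ = 203/238 = 0.8529.
SE = √(p₀(1−p₀)/n) = √(0.1539/238) = 0.0254.
z = (0.8529 − 0.81)/0.0254 = 0.0429/0.0254 = 1.69.

z = 1.69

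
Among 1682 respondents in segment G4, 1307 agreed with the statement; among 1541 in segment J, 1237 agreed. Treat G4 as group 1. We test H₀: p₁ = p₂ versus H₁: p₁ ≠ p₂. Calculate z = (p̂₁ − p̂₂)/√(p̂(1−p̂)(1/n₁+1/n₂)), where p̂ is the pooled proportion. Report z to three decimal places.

p̂₁ = 1307/1682 = 0.777051, p̂₂ = 1237/1541 = 0.802726.
Pooled p̂ = (1307+1237)/(1682+1541) = 2544/3223 = 0.789327.
SE = √(0.16629 × 0.00124346) = 0.014380.
z = (0.777051 − 0.802726)/0.014380 = -0.025675/0.014380 = -1.785.
Two-sided p-value ≈ 2·Φ(−1.785) = 0.0742.

z = -1.785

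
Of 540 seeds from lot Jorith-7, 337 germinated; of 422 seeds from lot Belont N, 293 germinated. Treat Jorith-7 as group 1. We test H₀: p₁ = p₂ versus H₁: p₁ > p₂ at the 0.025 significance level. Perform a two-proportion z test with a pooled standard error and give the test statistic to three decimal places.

p̂₁ = 337/540 = 0.62407, p̂₂ = 293/422 = 0.69431.
Pooled p̂ = (337+293)/(540+422) = 630/962 = 0.65489.
SE = √(0.22601 × 0.00422152) = 0.03089.
z = (0.62407 − 0.69431)/0.03089 = -0.07024/0.03089 = -2.274.
p-value = P(Z > -2.274) ≈ 0.9885. With α = 0.025, fail to reject H₀.

z = -2.274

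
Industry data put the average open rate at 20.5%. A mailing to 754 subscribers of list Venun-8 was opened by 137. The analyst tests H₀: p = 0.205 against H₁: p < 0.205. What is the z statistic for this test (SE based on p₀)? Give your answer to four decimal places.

p̂ = 137/754 = 0.181698.
Under H₀, SE = √(0.205·0.795/754) = √(0.000216147) = 0.014702.
z = (0.181698 − 0.205)/0.014702 = -0.023302/0.014702 = -1.5850.

z = -1.5850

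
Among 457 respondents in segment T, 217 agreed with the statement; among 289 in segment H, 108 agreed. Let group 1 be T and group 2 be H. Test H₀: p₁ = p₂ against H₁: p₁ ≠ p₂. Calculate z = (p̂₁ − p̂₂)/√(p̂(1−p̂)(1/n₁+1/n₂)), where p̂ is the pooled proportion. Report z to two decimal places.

p̂₁ = 217/457 ≈ 0.4748, p̂₂ = 108/289 ≈ 0.3737.
Pooled p̂ = (217+108)/(457+289) = 325/746 = 0.4357.
SE = √(0.24586 × 0.00564839) = 0.0373.
z = (0.4748 − 0.3737)/0.0373 = 0.1011/0.0373 = 2.71.

z = 2.71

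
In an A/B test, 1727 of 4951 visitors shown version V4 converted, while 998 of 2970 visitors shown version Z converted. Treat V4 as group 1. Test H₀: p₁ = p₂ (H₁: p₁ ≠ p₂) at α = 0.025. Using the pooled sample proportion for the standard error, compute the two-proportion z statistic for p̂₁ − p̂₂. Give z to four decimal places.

z = 1.1602

p̂₁ = 1727/4951 ≈ 0.3488184, p̂₂ = 998/2970 ≈ 0.3360269.
Pooled p̂ = (1727+998)/(4951+2970) = 2725/7921 = 0.3440222.
SE = √(0.225671 × 0.00053868) = 0.0110256.
z = (0.3488184 − 0.3360269)/0.0110256 = 0.0127915/0.0110256 = 1.1602.
Two-sided p-value ≈ 2·Φ(−1.160) = 0.2460; since p > α = 0.025, fail to reject H₀.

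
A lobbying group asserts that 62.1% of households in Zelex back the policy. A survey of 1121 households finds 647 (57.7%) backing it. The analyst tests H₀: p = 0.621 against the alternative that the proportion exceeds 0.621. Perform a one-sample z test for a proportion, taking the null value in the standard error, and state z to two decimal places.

z = -3.03

p̂ = 647/1121 ≈ 0.57716.
SE = √(p₀(1−p₀)/n) = √(0.23536/1121) = 0.01449.
z = (0.57716 − 0.621)/0.01449 = -0.04384/0.01449 = -3.03.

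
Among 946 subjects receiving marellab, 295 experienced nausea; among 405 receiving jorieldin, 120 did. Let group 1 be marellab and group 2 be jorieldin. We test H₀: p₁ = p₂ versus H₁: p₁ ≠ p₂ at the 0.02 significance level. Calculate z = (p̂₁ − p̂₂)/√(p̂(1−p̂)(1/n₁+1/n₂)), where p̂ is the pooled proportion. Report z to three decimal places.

z = 0.567

p̂₁ = 295/946 ≈ 0.31184, p̂₂ = 120/405 ≈ 0.29630.
Pooled p̂ = (295+120)/(946+405) = 415/1351 = 0.30718.
SE = √(p̂(1−p̂)(1/n₁+1/n₂)) = √(0.30718·0.69282·0.00352622) = √(0.000750451) = 0.02739.
z = (0.31184 − 0.29630)/0.02739 = 0.01554/0.02739 = 0.567.
Two-sided p-value ≈ 2·Φ(−0.567) = 0.5705. With α = 0.02, fail to reject H₀.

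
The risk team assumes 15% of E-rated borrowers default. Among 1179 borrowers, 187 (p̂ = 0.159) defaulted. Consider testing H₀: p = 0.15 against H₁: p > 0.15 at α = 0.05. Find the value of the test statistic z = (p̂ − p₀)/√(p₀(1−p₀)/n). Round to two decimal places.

p̂ = 187/1179 = 0.1586.
Standard error under H₀: √(0.15×0.85/1179) = 0.0104.
z = (0.1586 − 0.15)/0.0104 = 0.0086/0.0104 = 0.83.
p-value = P(Z > 0.828) ≈ 0.2039; since p > α = 0.05, fail to reject H₀.

z = 0.83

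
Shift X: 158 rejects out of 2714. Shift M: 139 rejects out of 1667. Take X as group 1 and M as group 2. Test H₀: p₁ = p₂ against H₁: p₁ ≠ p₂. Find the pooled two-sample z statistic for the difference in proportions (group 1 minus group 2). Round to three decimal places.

z = -3.217

p̂₁ = 158/2714 ≈ 0.05822, p̂₂ = 139/1667 ≈ 0.08338.
Pooled p̂ = (158+139)/(2714+1667) = 297/4381 = 0.06779.
SE = √(p̂(1−p̂)(1/n₁+1/n₂)) = √(0.06779·0.93221·0.00096834) = √(6.11961e-05) = 0.00782.
z = (0.05822 − 0.08338)/0.00782 = -0.02516/0.00782 = -3.217.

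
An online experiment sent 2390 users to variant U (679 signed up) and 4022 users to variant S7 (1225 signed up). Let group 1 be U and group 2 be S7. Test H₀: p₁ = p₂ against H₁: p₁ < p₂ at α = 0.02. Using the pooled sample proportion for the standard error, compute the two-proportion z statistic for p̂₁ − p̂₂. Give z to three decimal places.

z = -1.735

p̂₁ = 679/2390 ≈ 0.28410, p̂₂ = 1225/4022 ≈ 0.30457.
Pooled p̂ = (679+1225)/(2390+4022) = 1904/6412 = 0.29694.
SE = √(p̂(1−p̂)(1/n₁+1/n₂)) = √(0.29694·0.70306·0.000667043) = √(0.000139257) = 0.01180.
z = (0.28410 − 0.30457)/0.01180 = -0.02047/0.01180 = -1.735.
p-value = P(Z < -1.735) ≈ 0.0414. With α = 0.02, fail to reject H₀.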